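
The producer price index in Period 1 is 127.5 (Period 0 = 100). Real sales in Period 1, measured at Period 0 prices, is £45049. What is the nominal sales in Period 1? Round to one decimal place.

57437.5

Nominal = Real × (Index/100) = 45049 × (127.5/100)
        = 45049 × 1.275 = 57437.4750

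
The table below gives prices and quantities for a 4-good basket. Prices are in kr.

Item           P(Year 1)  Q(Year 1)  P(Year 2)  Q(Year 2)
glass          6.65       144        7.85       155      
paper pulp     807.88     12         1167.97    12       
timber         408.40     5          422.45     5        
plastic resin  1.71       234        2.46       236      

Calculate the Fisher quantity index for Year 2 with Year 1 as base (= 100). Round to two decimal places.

100.55

Laspeyres component (base-period weights):
ΣP(Year 1)Q(Year 2) = 6.65×155 + 807.88×12 + 408.40×5 + 1.71×236 = 1030.75 + 9694.56 + 2042 + 403.56 = 13170.87
ΣP(Year 1)Q(Year 1) = 6.65×144 + 807.88×12 + 408.40×5 + 1.71×234 = 957.6 + 9694.56 + 2042 + 400.14 = 13094.3
L = 13170.87 / 13094.3 × 100 = 100.5848
Paasche component (current-period weights):
ΣP(Year 2)Q(Year 2) = 7.85×155 + 1167.97×12 + 422.45×5 + 2.46×236 = 1216.75 + 14015.64 + 2112.25 + 580.56 = 17925.2
ΣP(Year 2)Q(Year 1) = 7.85×144 + 1167.97×12 + 422.45×5 + 2.46×234 = 1130.4 + 14015.64 + 2112.25 + 575.64 = 17833.93
P = 17925.2 / 17833.93 × 100 = 100.5118
Fisher = √(L × P) = √(100.5848 × 100.5118) = 100.5483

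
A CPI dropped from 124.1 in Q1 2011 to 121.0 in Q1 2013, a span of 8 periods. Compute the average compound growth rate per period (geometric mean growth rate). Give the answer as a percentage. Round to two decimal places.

-0.32%

Growth factor = (121.0/124.1)^(1/8) = (0.975020)^(1/8) = 0.996843
Growth rate = 0.996843 − 1 = -0.003157 = -0.3157%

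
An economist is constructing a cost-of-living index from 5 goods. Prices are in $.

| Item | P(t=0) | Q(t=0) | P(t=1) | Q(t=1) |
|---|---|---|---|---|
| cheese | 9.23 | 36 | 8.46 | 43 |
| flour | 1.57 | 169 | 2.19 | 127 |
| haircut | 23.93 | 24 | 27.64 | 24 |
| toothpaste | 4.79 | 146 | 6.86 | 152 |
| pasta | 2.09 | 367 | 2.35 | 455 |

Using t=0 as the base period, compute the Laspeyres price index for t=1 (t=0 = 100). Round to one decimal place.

121.4

Laspeyres price index uses base-period quantities as weights.
ΣP(t=1)·Q(t=0) = 8.46×36 + 2.19×169 + 27.64×24 + 6.86×146 + 2.35×367 = 304.56 + 370.11 + 663.36 + 1001.56 + 862.45 = 3202.04
ΣP(t=0)·Q(t=0) = 9.23×36 + 1.57×169 + 23.93×24 + 4.79×146 + 2.09×367 = 332.28 + 265.33 + 574.32 + 699.34 + 767.03 = 2638.3
Index = 3202.04 / 2638.3 × 100 = 121.3675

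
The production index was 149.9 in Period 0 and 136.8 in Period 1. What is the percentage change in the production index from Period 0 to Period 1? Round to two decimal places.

-8.74%

Change = (136.8 − 149.9) / 149.9 × 100
       = -13.1 / 149.9 × 100 = -8.7392%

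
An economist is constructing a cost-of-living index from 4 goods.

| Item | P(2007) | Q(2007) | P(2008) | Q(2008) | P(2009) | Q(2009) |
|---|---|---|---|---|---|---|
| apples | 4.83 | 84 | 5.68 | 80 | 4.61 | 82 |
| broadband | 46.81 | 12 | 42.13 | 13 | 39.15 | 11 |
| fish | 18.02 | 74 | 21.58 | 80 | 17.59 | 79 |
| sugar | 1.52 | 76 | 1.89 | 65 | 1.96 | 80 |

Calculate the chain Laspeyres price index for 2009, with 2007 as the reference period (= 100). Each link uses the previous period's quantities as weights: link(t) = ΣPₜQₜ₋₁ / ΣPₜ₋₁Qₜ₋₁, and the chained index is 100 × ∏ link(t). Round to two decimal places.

95.35

Link 2007→2008:
ΣP(2008)Q(2007) = 5.68×84 + 42.13×12 + 21.58×74 + 1.89×76 = 477.12 + 505.56 + 1596.92 + 143.64 = 2723.24
ΣP(2007)Q(2007) = 4.83×84 + 46.81×12 + 18.02×74 + 1.52×76 = 405.72 + 561.72 + 1333.48 + 115.52 = 2416.44
link = 2723.24/2416.44 = 1.126964
Link 2008→2009:
ΣP(2009)Q(2008) = 4.61×80 + 39.15×13 + 17.59×80 + 1.96×65 = 368.8 + 508.95 + 1407.2 + 127.4 = 2412.35
ΣP(2008)Q(2008) = 5.68×80 + 42.13×13 + 21.58×80 + 1.89×65 = 454.4 + 547.69 + 1726.4 + 122.85 = 2851.34
link = 2412.35/2851.34 = 0.846041
Chained index = 100 × 1.126964 × 0.846041 = 95.3457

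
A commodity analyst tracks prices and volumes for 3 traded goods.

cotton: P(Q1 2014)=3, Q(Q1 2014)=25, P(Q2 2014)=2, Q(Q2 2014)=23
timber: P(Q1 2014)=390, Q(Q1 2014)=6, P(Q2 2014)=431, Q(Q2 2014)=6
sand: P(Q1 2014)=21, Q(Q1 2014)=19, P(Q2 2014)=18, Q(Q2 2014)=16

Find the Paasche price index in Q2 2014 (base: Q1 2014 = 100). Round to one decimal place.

Paasche price index uses current-period quantities as weights.
ΣP(Q2 2014)·Q(Q2 2014) = 2×23 + 431×6 + 18×16 = 46 + 2586 + 288 = 2920
ΣP(Q1 2014)·Q(Q2 2014) = 3×23 + 390×6 + 21×16 = 69 + 2340 + 336 = 2745
Index = 2920 / 2745 × 100 = 106.3752

106.4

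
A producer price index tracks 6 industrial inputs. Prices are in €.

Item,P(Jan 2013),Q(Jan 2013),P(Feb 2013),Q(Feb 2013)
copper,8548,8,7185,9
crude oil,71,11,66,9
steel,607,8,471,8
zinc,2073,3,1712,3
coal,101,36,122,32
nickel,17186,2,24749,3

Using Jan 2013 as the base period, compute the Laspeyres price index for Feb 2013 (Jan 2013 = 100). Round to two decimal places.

102.33

Laspeyres price index uses base-period quantities as weights.
ΣP(Feb 2013)·Q(Jan 2013) = 7185×8 + 66×11 + 471×8 + 1712×3 + 122×36 + 24749×2 = 57480 + 726 + 3768 + 5136 + 4392 + 49498 = 121000
ΣP(Jan 2013)·Q(Jan 2013) = 8548×8 + 71×11 + 607×8 + 2073×3 + 101×36 + 17186×2 = 68384 + 781 + 4856 + 6219 + 3636 + 34372 = 118248
Index = 121000 / 118248 × 100 = 102.3273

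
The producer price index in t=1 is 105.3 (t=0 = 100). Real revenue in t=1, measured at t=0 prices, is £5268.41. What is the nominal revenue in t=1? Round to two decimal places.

5547.64

Nominal = Real × (Index/100) = 5268.41 × (105.3/100)
        = 5268.41 × 1.053 = 5547.6357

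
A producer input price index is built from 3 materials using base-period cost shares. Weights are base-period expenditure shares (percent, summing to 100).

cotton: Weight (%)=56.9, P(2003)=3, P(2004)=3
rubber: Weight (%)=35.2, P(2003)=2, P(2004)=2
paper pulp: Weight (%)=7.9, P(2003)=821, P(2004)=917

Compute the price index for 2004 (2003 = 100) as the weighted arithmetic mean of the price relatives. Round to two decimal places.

100.92

cotton: 56.9 × (3/3) = 56.9 × 1.000000 = 56.9000
rubber: 35.2 × (2/2) = 35.2 × 1.000000 = 35.2000
paper pulp: 7.9 × (917/821) = 7.9 × 1.116931 = 8.8238
Index = Σ wᵢ·(p₁ᵢ/p₀ᵢ) = 56.9000 + 35.2000 + 8.8238 = 100.9238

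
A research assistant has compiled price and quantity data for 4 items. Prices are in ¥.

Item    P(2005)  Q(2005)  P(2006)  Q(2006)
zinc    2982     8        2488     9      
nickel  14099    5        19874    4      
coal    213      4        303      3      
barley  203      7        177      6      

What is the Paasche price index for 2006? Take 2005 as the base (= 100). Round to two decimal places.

122.06

Paasche price index uses current-period quantities as weights.
ΣP(2006)·Q(2006) = 2488×9 + 19874×4 + 303×3 + 177×6 = 22392 + 79496 + 909 + 1062 = 103859
ΣP(2005)·Q(2006) = 2982×9 + 14099×4 + 213×3 + 203×6 = 26838 + 56396 + 639 + 1218 = 85091
Index = 103859 / 85091 × 100 = 122.0564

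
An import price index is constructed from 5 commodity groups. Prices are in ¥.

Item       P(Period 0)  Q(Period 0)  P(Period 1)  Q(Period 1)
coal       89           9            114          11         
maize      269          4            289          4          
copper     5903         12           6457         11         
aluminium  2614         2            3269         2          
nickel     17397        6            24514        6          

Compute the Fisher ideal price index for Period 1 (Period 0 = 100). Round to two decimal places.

128.26

Laspeyres component (base-period weights):
ΣP(Period 1)Q(Period 0) = 114×9 + 289×4 + 6457×12 + 3269×2 + 24514×6 = 1026 + 1156 + 77484 + 6538 + 147084 = 233288
ΣP(Period 0)Q(Period 0) = 89×9 + 269×4 + 5903×12 + 2614×2 + 17397×6 = 801 + 1076 + 70836 + 5228 + 104382 = 182323
L = 233288 / 182323 × 100 = 127.9531
Paasche component (current-period weights):
ΣP(Period 1)Q(Period 1) = 114×11 + 289×4 + 6457×11 + 3269×2 + 24514×6 = 1254 + 1156 + 71027 + 6538 + 147084 = 227059
ΣP(Period 0)Q(Period 1) = 89×11 + 269×4 + 5903×11 + 2614×2 + 17397×6 = 979 + 1076 + 64933 + 5228 + 104382 = 176598
P = 227059 / 176598 × 100 = 128.5739
Fisher = √(L × P) = √(127.9531 × 128.5739) = 128.2632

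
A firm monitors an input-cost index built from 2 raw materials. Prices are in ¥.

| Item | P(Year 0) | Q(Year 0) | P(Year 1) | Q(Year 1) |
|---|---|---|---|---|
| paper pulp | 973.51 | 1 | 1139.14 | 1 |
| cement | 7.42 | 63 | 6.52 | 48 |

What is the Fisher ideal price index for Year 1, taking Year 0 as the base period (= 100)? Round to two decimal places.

Laspeyres component (base-period weights):
ΣP(Year 1)Q(Year 0) = 1139.14×1 + 6.52×63 = 1139.14 + 410.76 = 1549.9
ΣP(Year 0)Q(Year 0) = 973.51×1 + 7.42×63 = 973.51 + 467.46 = 1440.97
L = 1549.9 / 1440.97 × 100 = 107.5595
Paasche component (current-period weights):
ΣP(Year 1)Q(Year 1) = 1139.14×1 + 6.52×48 = 1139.14 + 312.96 = 1452.1
ΣP(Year 0)Q(Year 1) = 973.51×1 + 7.42×48 = 973.51 + 356.16 = 1329.67
P = 1452.1 / 1329.67 × 100 = 109.2075
Fisher = √(L × P) = √(107.5595 × 109.2075) = 108.3804

108.38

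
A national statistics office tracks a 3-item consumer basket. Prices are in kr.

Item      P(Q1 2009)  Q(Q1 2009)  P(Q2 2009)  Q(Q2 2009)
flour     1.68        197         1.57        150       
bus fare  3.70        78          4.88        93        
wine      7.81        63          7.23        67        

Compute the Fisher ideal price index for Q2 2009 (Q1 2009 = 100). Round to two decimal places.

Laspeyres component (base-period weights):
ΣP(Q2 2009)Q(Q1 2009) = 1.57×197 + 4.88×78 + 7.23×63 = 309.29 + 380.64 + 455.49 = 1145.42
ΣP(Q1 2009)Q(Q1 2009) = 1.68×197 + 3.70×78 + 7.81×63 = 330.96 + 288.6 + 492.03 = 1111.59
L = 1145.42 / 1111.59 × 100 = 103.0434
Paasche component (current-period weights):
ΣP(Q2 2009)Q(Q2 2009) = 1.57×150 + 4.88×93 + 7.23×67 = 235.5 + 453.84 + 484.41 = 1173.75
ΣP(Q1 2009)Q(Q2 2009) = 1.68×150 + 3.70×93 + 7.81×67 = 252 + 344.1 + 523.27 = 1119.37
P = 1173.75 / 1119.37 × 100 = 104.8581
Fisher = √(L × P) = √(103.0434 × 104.8581) = 103.9468

103.95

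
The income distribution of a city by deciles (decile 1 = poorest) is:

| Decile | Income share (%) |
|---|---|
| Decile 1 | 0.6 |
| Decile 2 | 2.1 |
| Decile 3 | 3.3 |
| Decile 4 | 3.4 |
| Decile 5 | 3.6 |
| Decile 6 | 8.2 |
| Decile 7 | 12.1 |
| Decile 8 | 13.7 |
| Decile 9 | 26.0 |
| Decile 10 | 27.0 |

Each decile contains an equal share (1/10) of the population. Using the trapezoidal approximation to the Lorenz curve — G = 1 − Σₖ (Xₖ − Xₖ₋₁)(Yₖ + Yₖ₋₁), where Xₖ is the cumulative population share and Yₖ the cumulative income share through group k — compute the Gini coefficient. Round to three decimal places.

0.488

Cumulative income shares Yₖ: 0.0060, 0.0270, 0.0600, 0.0940, 0.1300, 0.2120, 0.3330, 0.4700, 0.7300, 1.0000
Σ (Xₖ−Xₖ₋₁)(Yₖ+Yₖ₋₁) = (1/10)(0.0060+0.0000) + (1/10)(0.0270+0.0060) + (1/10)(0.0600+0.0270) + (1/10)(0.0940+0.0600) + (1/10)(0.1300+0.0940) + (1/10)(0.2120+0.1300) + (1/10)(0.3330+0.2120) + (1/10)(0.4700+0.3330) + (1/10)(0.7300+0.4700) + (1/10)(1.0000+0.7300)
  = 0.0006 + 0.0033 + 0.0087 + 0.0154 + 0.0224 + 0.0342 + 0.0545 + 0.0803 + 0.1200 + 0.1730 = 0.5124
G = 1 − 0.5124 = 0.4876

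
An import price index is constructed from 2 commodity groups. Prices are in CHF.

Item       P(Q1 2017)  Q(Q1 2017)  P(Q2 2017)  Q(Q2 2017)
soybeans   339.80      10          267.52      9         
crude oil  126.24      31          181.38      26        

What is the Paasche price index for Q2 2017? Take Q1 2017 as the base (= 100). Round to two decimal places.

112.35

Paasche price index uses current-period quantities as weights.
ΣP(Q2 2017)·Q(Q2 2017) = 267.52×9 + 181.38×26 = 2407.68 + 4715.88 = 7123.56
ΣP(Q1 2017)·Q(Q2 2017) = 339.80×9 + 126.24×26 = 3058.2 + 3282.24 = 6340.44
Index = 7123.56 / 6340.44 × 100 = 112.3512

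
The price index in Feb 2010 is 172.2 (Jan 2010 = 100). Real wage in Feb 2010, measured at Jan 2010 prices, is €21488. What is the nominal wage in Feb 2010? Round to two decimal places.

37002.34

Nominal = Real × (Index/100) = 21488 × (172.2/100)
        = 21488 × 1.722 = 37002.3360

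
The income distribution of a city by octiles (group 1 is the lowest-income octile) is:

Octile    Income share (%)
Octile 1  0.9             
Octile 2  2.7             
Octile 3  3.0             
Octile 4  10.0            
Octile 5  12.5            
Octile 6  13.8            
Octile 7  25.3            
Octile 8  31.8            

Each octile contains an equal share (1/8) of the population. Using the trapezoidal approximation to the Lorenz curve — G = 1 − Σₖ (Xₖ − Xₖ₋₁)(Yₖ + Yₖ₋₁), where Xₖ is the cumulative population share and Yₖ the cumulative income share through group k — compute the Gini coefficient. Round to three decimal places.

Cumulative income shares Yₖ: 0.0090, 0.0360, 0.0660, 0.1660, 0.2910, 0.4290, 0.6820, 1.0000
Σ (Xₖ−Xₖ₋₁)(Yₖ+Yₖ₋₁) = (1/8)(0.0090+0.0000) + (1/8)(0.0360+0.0090) + (1/8)(0.0660+0.0360) + (1/8)(0.1660+0.0660) + (1/8)(0.2910+0.1660) + (1/8)(0.4290+0.2910) + (1/8)(0.6820+0.4290) + (1/8)(1.0000+0.6820)
  = 0.0011 + 0.0056 + 0.0128 + 0.0290 + 0.0571 + 0.0900 + 0.1389 + 0.2102 = 0.5448
G = 1 − 0.5448 = 0.4552

0.455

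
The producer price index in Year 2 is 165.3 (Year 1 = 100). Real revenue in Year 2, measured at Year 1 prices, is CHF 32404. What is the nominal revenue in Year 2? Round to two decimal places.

Nominal = Real × (Index/100) = 32404 × (165.3/100)
        = 32404 × 1.653 = 53563.8120

53563.81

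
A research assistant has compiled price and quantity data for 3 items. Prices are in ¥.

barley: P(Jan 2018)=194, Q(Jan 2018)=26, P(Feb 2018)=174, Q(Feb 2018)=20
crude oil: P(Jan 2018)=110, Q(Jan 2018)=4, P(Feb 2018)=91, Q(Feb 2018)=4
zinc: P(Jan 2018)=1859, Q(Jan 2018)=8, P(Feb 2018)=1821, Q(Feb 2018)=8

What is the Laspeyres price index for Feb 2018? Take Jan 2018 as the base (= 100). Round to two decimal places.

95.58

Laspeyres price index uses base-period quantities as weights.
ΣP(Feb 2018)·Q(Jan 2018) = 174×26 + 91×4 + 1821×8 = 4524 + 364 + 14568 = 19456
ΣP(Jan 2018)·Q(Jan 2018) = 194×26 + 110×4 + 1859×8 = 5044 + 440 + 14872 = 20356
Index = 19456 / 20356 × 100 = 95.5787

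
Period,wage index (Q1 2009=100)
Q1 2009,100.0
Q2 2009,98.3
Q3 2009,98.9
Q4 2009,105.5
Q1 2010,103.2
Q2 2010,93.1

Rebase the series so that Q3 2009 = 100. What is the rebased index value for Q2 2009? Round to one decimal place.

Rebased(Q2 2009) = 98.3 / 98.9 × 100 = 99.3933

99.4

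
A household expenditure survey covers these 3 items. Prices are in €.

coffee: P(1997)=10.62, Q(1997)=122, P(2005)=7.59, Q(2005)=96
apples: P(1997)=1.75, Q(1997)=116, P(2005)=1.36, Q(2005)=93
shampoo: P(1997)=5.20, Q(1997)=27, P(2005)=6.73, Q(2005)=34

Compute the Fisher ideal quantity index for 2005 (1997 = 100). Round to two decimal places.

Laspeyres component (base-period weights):
ΣP(1997)Q(2005) = 10.62×96 + 1.75×93 + 5.20×34 = 1019.52 + 162.75 + 176.8 = 1359.07
ΣP(1997)Q(1997) = 10.62×122 + 1.75×116 + 5.20×27 = 1295.64 + 203 + 140.4 = 1639.04
L = 1359.07 / 1639.04 × 100 = 82.9187
Paasche component (current-period weights):
ΣP(2005)Q(2005) = 7.59×96 + 1.36×93 + 6.73×34 = 728.64 + 126.48 + 228.82 = 1083.94
ΣP(2005)Q(1997) = 7.59×122 + 1.36×116 + 6.73×27 = 925.98 + 157.76 + 181.71 = 1265.45
P = 1083.94 / 1265.45 × 100 = 85.6565
Fisher = √(L × P) = √(82.9187 × 85.6565) = 84.2765

84.28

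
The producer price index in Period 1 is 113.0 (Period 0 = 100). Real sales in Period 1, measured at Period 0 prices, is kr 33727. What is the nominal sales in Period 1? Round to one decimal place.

38111.5

Nominal = Real × (Index/100) = 33727 × (113.0/100)
        = 33727 × 1.130 = 38111.5100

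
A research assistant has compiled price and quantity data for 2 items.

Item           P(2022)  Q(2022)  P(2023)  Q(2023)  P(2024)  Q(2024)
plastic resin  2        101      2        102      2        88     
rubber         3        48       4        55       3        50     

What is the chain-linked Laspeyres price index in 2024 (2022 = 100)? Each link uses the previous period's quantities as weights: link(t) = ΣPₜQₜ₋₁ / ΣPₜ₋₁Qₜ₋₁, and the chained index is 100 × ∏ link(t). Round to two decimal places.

99.10

Link 2022→2023:
ΣP(2023)Q(2022) = 2×101 + 4×48 = 202 + 192 = 394
ΣP(2022)Q(2022) = 2×101 + 3×48 = 202 + 144 = 346
link = 394/346 = 1.138728
Link 2023→2024:
ΣP(2024)Q(2023) = 2×102 + 3×55 = 204 + 165 = 369
ΣP(2023)Q(2023) = 2×102 + 4×55 = 204 + 220 = 424
link = 369/424 = 0.870283
Chained index = 100 × 1.138728 × 0.870283 = 99.1016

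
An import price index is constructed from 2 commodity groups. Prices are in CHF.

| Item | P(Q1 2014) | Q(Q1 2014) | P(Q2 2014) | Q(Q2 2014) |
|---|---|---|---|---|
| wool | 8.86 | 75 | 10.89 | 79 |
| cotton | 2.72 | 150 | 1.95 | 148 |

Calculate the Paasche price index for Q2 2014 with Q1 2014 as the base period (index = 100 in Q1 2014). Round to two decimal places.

104.21

Paasche price index uses current-period quantities as weights.
ΣP(Q2 2014)·Q(Q2 2014) = 10.89×79 + 1.95×148 = 860.31 + 288.6 = 1148.91
ΣP(Q1 2014)·Q(Q2 2014) = 8.86×79 + 2.72×148 = 699.94 + 402.56 = 1102.5
Index = 1148.91 / 1102.5 × 100 = 104.2095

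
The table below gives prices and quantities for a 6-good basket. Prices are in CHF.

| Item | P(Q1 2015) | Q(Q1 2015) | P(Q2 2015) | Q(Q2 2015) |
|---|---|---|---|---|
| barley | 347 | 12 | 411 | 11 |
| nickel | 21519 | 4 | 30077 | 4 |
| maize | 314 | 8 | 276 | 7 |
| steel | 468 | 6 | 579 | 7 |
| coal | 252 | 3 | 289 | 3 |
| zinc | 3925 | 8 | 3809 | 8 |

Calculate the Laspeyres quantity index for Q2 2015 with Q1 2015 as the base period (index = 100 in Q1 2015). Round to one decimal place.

99.8

Laspeyres quantity index uses base-period prices as weights.
ΣP(Q1 2015)·Q(Q2 2015) = 347×11 + 21519×4 + 314×7 + 468×7 + 252×3 + 3925×8 = 3817 + 86076 + 2198 + 3276 + 756 + 31400 = 127523
ΣP(Q1 2015)·Q(Q1 2015) = 347×12 + 21519×4 + 314×8 + 468×6 + 252×3 + 3925×8 = 4164 + 86076 + 2512 + 2808 + 756 + 31400 = 127716
Index = 127523 / 127716 × 100 = 99.8489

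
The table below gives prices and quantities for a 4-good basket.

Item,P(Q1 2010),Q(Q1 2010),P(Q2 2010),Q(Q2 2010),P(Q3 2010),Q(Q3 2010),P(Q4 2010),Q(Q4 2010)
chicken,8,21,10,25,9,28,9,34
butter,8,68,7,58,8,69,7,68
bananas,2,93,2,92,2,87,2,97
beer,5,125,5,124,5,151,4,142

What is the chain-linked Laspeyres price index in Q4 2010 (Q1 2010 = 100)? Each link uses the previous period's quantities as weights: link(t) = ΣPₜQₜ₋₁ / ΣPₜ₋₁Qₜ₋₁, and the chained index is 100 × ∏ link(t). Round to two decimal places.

Link Q1 2010→Q2 2010:
ΣP(Q2 2010)Q(Q1 2010) = 10×21 + 7×68 + 2×93 + 5×125 = 210 + 476 + 186 + 625 = 1497
ΣP(Q1 2010)Q(Q1 2010) = 8×21 + 8×68 + 2×93 + 5×125 = 168 + 544 + 186 + 625 = 1523
link = 1497/1523 = 0.982928
Link Q2 2010→Q3 2010:
ΣP(Q3 2010)Q(Q2 2010) = 9×25 + 8×58 + 2×92 + 5×124 = 225 + 464 + 184 + 620 = 1493
ΣP(Q2 2010)Q(Q2 2010) = 10×25 + 7×58 + 2×92 + 5×124 = 250 + 406 + 184 + 620 = 1460
link = 1493/1460 = 1.022603
Link Q3 2010→Q4 2010:
ΣP(Q4 2010)Q(Q3 2010) = 9×28 + 7×69 + 2×87 + 4×151 = 252 + 483 + 174 + 604 = 1513
ΣP(Q3 2010)Q(Q3 2010) = 9×28 + 8×69 + 2×87 + 5×151 = 252 + 552 + 174 + 755 = 1733
link = 1513/1733 = 0.873053
Chained index = 100 × 0.982928 × 1.022603 × 0.873053 = 87.7545

87.75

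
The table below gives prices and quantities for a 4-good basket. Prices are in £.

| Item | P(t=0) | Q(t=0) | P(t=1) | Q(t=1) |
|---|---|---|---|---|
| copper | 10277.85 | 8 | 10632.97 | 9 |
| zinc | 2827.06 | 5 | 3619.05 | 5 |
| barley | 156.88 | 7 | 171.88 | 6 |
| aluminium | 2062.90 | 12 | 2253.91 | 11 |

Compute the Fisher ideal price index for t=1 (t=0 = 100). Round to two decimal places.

Laspeyres component (base-period weights):
ΣP(t=1)Q(t=0) = 10632.97×8 + 3619.05×5 + 171.88×7 + 2253.91×12 = 85063.76 + 18095.25 + 1203.16 + 27046.92 = 131409.09
ΣP(t=0)Q(t=0) = 10277.85×8 + 2827.06×5 + 156.88×7 + 2062.90×12 = 82222.8 + 14135.3 + 1098.16 + 24754.8 = 122211.06
L = 131409.09 / 122211.06 × 100 = 107.5263
Paasche component (current-period weights):
ΣP(t=1)Q(t=1) = 10632.97×9 + 3619.05×5 + 171.88×6 + 2253.91×11 = 95696.73 + 18095.25 + 1031.28 + 24793.01 = 139616.27
ΣP(t=0)Q(t=1) = 10277.85×9 + 2827.06×5 + 156.88×6 + 2062.90×11 = 92500.65 + 14135.3 + 941.28 + 22691.9 = 130269.13
P = 139616.27 / 130269.13 × 100 = 107.1753
Fisher = √(L × P) = √(107.5263 × 107.1753) = 107.3507

107.35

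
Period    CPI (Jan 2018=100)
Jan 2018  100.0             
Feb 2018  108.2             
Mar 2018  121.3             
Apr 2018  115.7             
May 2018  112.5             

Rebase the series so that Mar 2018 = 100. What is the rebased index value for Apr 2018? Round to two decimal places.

95.38

Rebased(Apr 2018) = 115.7 / 121.3 × 100 = 95.3833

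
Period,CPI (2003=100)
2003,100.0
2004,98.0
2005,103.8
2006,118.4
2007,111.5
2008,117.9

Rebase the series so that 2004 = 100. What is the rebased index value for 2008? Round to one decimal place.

Rebased(2008) = 117.9 / 98.0 × 100 = 120.3061

120.3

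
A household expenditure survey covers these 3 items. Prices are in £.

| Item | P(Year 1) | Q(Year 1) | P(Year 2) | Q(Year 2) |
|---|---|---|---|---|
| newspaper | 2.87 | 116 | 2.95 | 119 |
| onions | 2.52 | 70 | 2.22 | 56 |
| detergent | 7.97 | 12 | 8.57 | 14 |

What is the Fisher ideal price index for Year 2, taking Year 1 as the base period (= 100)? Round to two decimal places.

Laspeyres component (base-period weights):
ΣP(Year 2)Q(Year 1) = 2.95×116 + 2.22×70 + 8.57×12 = 342.2 + 155.4 + 102.84 = 600.44
ΣP(Year 1)Q(Year 1) = 2.87×116 + 2.52×70 + 7.97×12 = 332.92 + 176.4 + 95.64 = 604.96
L = 600.44 / 604.96 × 100 = 99.2528
Paasche component (current-period weights):
ΣP(Year 2)Q(Year 2) = 2.95×119 + 2.22×56 + 8.57×14 = 351.05 + 124.32 + 119.98 = 595.35
ΣP(Year 1)Q(Year 2) = 2.87×119 + 2.52×56 + 7.97×14 = 341.53 + 141.12 + 111.58 = 594.23
P = 595.35 / 594.23 × 100 = 100.1885
Fisher = √(L × P) = √(99.2528 × 100.1885) = 99.7196

99.72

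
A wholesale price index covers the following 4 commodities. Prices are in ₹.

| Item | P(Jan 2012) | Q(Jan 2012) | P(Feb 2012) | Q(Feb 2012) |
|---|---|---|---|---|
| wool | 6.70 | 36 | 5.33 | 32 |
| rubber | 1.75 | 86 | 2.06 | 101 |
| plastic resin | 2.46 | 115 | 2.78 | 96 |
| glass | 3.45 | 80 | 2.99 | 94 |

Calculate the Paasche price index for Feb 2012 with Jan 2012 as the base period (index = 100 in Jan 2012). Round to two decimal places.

Paasche price index uses current-period quantities as weights.
ΣP(Feb 2012)·Q(Feb 2012) = 5.33×32 + 2.06×101 + 2.78×96 + 2.99×94 = 170.56 + 208.06 + 266.88 + 281.06 = 926.56
ΣP(Jan 2012)·Q(Feb 2012) = 6.70×32 + 1.75×101 + 2.46×96 + 3.45×94 = 214.4 + 176.75 + 236.16 + 324.3 = 951.61
Index = 926.56 / 951.61 × 100 = 97.3676

97.37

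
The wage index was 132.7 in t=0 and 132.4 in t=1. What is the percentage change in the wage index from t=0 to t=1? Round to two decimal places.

-0.23%

Change = (132.4 − 132.7) / 132.7 × 100
       = -0.3 / 132.7 × 100 = -0.2261%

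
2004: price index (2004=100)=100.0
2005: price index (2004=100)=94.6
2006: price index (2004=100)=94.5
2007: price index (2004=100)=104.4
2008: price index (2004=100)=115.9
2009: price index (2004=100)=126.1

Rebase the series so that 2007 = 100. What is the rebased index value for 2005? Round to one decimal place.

Rebased(2005) = 94.6 / 104.4 × 100 = 90.6130

90.6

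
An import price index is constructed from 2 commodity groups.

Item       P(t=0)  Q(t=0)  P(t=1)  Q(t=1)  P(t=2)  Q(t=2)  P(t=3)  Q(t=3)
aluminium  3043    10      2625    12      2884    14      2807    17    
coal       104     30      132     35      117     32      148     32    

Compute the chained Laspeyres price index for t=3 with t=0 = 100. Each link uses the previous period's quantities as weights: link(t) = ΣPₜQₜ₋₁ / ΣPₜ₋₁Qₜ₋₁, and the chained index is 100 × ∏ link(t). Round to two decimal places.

Link t=0→t=1:
ΣP(t=1)Q(t=0) = 2625×10 + 132×30 = 26250 + 3960 = 30210
ΣP(t=0)Q(t=0) = 3043×10 + 104×30 = 30430 + 3120 = 33550
link = 30210/33550 = 0.900447
Link t=1→t=2:
ΣP(t=2)Q(t=1) = 2884×12 + 117×35 = 34608 + 4095 = 38703
ΣP(t=1)Q(t=1) = 2625×12 + 132×35 = 31500 + 4620 = 36120
link = 38703/36120 = 1.071512
Link t=2→t=3:
ΣP(t=3)Q(t=2) = 2807×14 + 148×32 = 39298 + 4736 = 44034
ΣP(t=2)Q(t=2) = 2884×14 + 117×32 = 40376 + 3744 = 44120
link = 44034/44120 = 0.998051
Chained index = 100 × 0.900447 × 1.071512 × 0.998051 = 96.2959

96.30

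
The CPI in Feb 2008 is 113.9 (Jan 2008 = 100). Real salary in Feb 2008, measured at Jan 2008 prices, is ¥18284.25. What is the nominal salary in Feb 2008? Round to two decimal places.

20825.76

Nominal = Real × (Index/100) = 18284.25 × (113.9/100)
        = 18284.25 × 1.139 = 20825.7608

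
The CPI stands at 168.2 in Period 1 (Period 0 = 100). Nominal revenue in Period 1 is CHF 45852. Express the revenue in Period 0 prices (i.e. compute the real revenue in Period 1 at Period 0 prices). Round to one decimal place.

Real = Nominal ÷ (Index/100) = 45852 ÷ (168.2/100)
     = 45852 ÷ 1.682 = 27260.4043

27260.4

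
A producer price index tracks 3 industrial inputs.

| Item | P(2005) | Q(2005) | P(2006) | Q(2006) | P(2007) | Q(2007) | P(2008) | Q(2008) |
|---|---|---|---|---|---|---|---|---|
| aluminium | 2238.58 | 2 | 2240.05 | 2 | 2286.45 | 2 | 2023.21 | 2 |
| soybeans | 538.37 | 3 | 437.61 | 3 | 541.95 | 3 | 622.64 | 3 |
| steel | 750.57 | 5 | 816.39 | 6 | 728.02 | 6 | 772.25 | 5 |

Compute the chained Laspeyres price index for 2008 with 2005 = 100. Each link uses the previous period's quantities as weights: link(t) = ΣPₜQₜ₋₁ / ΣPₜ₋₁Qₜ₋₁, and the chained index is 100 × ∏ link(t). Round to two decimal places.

98.96

Link 2005→2006:
ΣP(2006)Q(2005) = 2240.05×2 + 437.61×3 + 816.39×5 = 4480.1 + 1312.83 + 4081.95 = 9874.88
ΣP(2005)Q(2005) = 2238.58×2 + 538.37×3 + 750.57×5 = 4477.16 + 1615.11 + 3752.85 = 9845.12
link = 9874.88/9845.12 = 1.003023
Link 2006→2007:
ΣP(2007)Q(2006) = 2286.45×2 + 541.95×3 + 728.02×6 = 4572.9 + 1625.85 + 4368.12 = 10566.87
ΣP(2006)Q(2006) = 2240.05×2 + 437.61×3 + 816.39×6 = 4480.1 + 1312.83 + 4898.34 = 10691.27
link = 10566.87/10691.27 = 0.988364
Link 2007→2008:
ΣP(2008)Q(2007) = 2023.21×2 + 622.64×3 + 772.25×6 = 4046.42 + 1867.92 + 4633.5 = 10547.84
ΣP(2007)Q(2007) = 2286.45×2 + 541.95×3 + 728.02×6 = 4572.9 + 1625.85 + 4368.12 = 10566.87
link = 10547.84/10566.87 = 0.998199
Chained index = 100 × 1.003023 × 0.988364 × 0.998199 = 98.9567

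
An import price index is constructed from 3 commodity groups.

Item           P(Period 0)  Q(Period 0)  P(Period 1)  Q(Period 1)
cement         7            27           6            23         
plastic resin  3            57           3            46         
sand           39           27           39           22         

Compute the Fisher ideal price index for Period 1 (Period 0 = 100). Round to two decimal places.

Laspeyres component (base-period weights):
ΣP(Period 1)Q(Period 0) = 6×27 + 3×57 + 39×27 = 162 + 171 + 1053 = 1386
ΣP(Period 0)Q(Period 0) = 7×27 + 3×57 + 39×27 = 189 + 171 + 1053 = 1413
L = 1386 / 1413 × 100 = 98.0892
Paasche component (current-period weights):
ΣP(Period 1)Q(Period 1) = 6×23 + 3×46 + 39×22 = 138 + 138 + 858 = 1134
ΣP(Period 0)Q(Period 1) = 7×23 + 3×46 + 39×22 = 161 + 138 + 858 = 1157
P = 1134 / 1157 × 100 = 98.0121
Fisher = √(L × P) = √(98.0892 × 98.0121) = 98.0506

98.05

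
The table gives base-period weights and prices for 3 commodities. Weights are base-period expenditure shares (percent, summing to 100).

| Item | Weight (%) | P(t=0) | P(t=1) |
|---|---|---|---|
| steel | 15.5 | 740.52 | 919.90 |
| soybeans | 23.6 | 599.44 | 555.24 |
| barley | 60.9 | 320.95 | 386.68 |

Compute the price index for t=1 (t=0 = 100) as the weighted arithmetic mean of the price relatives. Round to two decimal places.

114.49

steel: 15.5 × (919.90/740.52) = 15.5 × 1.242235 = 19.2546
soybeans: 23.6 × (555.24/599.44) = 23.6 × 0.926265 = 21.8598
barley: 60.9 × (386.68/320.95) = 60.9 × 1.204798 = 73.3722
Index = Σ wᵢ·(p₁ᵢ/p₀ᵢ) = 19.2546 + 21.8598 + 73.3722 = 114.4867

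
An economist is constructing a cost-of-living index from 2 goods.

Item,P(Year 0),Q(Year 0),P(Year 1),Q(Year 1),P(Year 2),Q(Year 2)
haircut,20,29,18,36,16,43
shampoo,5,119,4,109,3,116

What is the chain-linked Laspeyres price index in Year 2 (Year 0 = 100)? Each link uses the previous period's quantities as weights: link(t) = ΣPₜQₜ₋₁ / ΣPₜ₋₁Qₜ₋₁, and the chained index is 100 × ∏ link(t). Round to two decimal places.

70.75

Link Year 0→Year 1:
ΣP(Year 1)Q(Year 0) = 18×29 + 4×119 = 522 + 476 = 998
ΣP(Year 0)Q(Year 0) = 20×29 + 5×119 = 580 + 595 = 1175
link = 998/1175 = 0.849362
Link Year 1→Year 2:
ΣP(Year 2)Q(Year 1) = 16×36 + 3×109 = 576 + 327 = 903
ΣP(Year 1)Q(Year 1) = 18×36 + 4×109 = 648 + 436 = 1084
link = 903/1084 = 0.833026
Chained index = 100 × 0.849362 × 0.833026 = 70.7540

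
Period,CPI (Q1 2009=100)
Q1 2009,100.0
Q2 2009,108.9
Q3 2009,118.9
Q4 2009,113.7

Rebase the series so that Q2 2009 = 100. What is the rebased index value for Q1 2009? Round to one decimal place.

91.8

Rebased(Q1 2009) = 100.0 / 108.9 × 100 = 91.8274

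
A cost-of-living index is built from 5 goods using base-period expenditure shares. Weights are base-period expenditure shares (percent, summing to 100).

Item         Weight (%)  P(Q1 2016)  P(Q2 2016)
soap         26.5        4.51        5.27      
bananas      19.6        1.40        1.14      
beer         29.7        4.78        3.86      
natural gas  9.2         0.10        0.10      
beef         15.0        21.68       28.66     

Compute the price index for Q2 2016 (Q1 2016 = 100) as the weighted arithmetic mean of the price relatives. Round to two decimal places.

99.94

soap: 26.5 × (5.27/4.51) = 26.5 × 1.168514 = 30.9656
bananas: 19.6 × (1.14/1.40) = 19.6 × 0.814286 = 15.9600
beer: 29.7 × (3.86/4.78) = 29.7 × 0.807531 = 23.9837
natural gas: 9.2 × (0.10/0.10) = 9.2 × 1.000000 = 9.2000
beef: 15.0 × (28.66/21.68) = 15.0 × 1.321956 = 19.8293
Index = Σ wᵢ·(p₁ᵢ/p₀ᵢ) = 30.9656 + 15.9600 + 23.9837 + 9.2000 + 19.8293 = 99.9386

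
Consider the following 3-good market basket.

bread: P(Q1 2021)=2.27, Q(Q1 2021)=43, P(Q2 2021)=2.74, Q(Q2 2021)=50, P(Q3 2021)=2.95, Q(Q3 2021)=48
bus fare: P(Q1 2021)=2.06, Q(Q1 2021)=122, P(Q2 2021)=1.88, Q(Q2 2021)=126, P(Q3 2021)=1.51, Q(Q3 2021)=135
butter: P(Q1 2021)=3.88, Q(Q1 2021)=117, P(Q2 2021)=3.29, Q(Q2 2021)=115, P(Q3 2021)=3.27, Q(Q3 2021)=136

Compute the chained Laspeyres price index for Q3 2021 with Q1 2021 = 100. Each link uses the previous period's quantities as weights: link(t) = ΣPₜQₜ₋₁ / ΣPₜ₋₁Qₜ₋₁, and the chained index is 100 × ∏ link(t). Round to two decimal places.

86.53

Link Q1 2021→Q2 2021:
ΣP(Q2 2021)Q(Q1 2021) = 2.74×43 + 1.88×122 + 3.29×117 = 117.82 + 229.36 + 384.93 = 732.11
ΣP(Q1 2021)Q(Q1 2021) = 2.27×43 + 2.06×122 + 3.88×117 = 97.61 + 251.32 + 453.96 = 802.89
link = 732.11/802.89 = 0.911843
Link Q2 2021→Q3 2021:
ΣP(Q3 2021)Q(Q2 2021) = 2.95×50 + 1.51×126 + 3.27×115 = 147.5 + 190.26 + 376.05 = 713.81
ΣP(Q2 2021)Q(Q2 2021) = 2.74×50 + 1.88×126 + 3.29×115 = 137 + 236.88 + 378.35 = 752.23
link = 713.81/752.23 = 0.948925
Chained index = 100 × 0.911843 × 0.948925 = 86.5271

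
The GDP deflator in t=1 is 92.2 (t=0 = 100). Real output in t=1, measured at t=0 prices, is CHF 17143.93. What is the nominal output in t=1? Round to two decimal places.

Nominal = Real × (Index/100) = 17143.93 × (92.2/100)
        = 17143.93 × 0.922 = 15806.7035

15806.70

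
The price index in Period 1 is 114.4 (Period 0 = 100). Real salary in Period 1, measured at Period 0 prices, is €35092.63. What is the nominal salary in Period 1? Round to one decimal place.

Nominal = Real × (Index/100) = 35092.63 × (114.4/100)
        = 35092.63 × 1.144 = 40145.9687

40146.0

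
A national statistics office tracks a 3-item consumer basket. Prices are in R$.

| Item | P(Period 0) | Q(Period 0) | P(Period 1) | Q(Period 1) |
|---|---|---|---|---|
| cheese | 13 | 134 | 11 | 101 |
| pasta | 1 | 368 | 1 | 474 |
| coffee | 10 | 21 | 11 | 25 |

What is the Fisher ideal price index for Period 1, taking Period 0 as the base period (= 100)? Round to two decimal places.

90.33

Laspeyres component (base-period weights):
ΣP(Period 1)Q(Period 0) = 11×134 + 1×368 + 11×21 = 1474 + 368 + 231 = 2073
ΣP(Period 0)Q(Period 0) = 13×134 + 1×368 + 10×21 = 1742 + 368 + 210 = 2320
L = 2073 / 2320 × 100 = 89.3534
Paasche component (current-period weights):
ΣP(Period 1)Q(Period 1) = 11×101 + 1×474 + 11×25 = 1111 + 474 + 275 = 1860
ΣP(Period 0)Q(Period 1) = 13×101 + 1×474 + 10×25 = 1313 + 474 + 250 = 2037
P = 1860 / 2037 × 100 = 91.3108
Fisher = √(L × P) = √(89.3534 × 91.3108) = 90.3268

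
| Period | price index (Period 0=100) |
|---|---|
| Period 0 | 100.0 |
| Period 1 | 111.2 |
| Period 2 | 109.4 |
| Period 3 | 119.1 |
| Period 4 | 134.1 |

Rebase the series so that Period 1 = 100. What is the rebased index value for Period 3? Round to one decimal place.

Rebased(Period 3) = 119.1 / 111.2 × 100 = 107.1043

107.1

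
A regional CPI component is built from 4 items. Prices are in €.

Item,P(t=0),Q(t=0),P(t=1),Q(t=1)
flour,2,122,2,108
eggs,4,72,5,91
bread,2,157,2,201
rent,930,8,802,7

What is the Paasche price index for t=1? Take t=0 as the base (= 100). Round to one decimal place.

Paasche price index uses current-period quantities as weights.
ΣP(t=1)·Q(t=1) = 2×108 + 5×91 + 2×201 + 802×7 = 216 + 455 + 402 + 5614 = 6687
ΣP(t=0)·Q(t=1) = 2×108 + 4×91 + 2×201 + 930×7 = 216 + 364 + 402 + 6510 = 7492
Index = 6687 / 7492 × 100 = 89.2552

89.3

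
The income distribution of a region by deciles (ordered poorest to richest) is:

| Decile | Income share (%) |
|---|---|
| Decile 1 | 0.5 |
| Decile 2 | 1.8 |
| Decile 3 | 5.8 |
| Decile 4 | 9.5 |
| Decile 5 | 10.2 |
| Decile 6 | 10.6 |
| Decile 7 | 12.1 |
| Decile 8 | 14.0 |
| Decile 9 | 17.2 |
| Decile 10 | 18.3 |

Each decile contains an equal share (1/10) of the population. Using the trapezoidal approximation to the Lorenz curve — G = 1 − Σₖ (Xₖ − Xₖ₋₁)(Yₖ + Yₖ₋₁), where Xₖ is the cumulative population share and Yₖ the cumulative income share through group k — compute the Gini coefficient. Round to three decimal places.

Cumulative income shares Yₖ: 0.0050, 0.0230, 0.0810, 0.1760, 0.2780, 0.3840, 0.5050, 0.6450, 0.8170, 1.0000
Σ (Xₖ−Xₖ₋₁)(Yₖ+Yₖ₋₁) = (1/10)(0.0050+0.0000) + (1/10)(0.0230+0.0050) + (1/10)(0.0810+0.0230) + (1/10)(0.1760+0.0810) + (1/10)(0.2780+0.1760) + (1/10)(0.3840+0.2780) + (1/10)(0.5050+0.3840) + (1/10)(0.6450+0.5050) + (1/10)(0.8170+0.6450) + (1/10)(1.0000+0.8170)
  = 0.0005 + 0.0028 + 0.0104 + 0.0257 + 0.0454 + 0.0662 + 0.0889 + 0.1150 + 0.1462 + 0.1817 = 0.6828
G = 1 − 0.6828 = 0.3172

0.317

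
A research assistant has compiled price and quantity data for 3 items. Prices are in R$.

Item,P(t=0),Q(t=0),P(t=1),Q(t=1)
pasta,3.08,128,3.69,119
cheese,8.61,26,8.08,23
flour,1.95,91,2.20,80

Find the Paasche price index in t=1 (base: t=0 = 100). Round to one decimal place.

111.2

Paasche price index uses current-period quantities as weights.
ΣP(t=1)·Q(t=1) = 3.69×119 + 8.08×23 + 2.20×80 = 439.11 + 185.84 + 176 = 800.95
ΣP(t=0)·Q(t=1) = 3.08×119 + 8.61×23 + 1.95×80 = 366.52 + 198.03 + 156 = 720.55
Index = 800.95 / 720.55 × 100 = 111.1581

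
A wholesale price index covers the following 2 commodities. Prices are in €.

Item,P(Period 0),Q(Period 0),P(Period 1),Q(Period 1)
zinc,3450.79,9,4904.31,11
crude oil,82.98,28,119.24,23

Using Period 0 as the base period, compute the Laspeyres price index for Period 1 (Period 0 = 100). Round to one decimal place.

142.2

Laspeyres price index uses base-period quantities as weights.
ΣP(Period 1)·Q(Period 0) = 4904.31×9 + 119.24×28 = 44138.79 + 3338.72 = 47477.51
ΣP(Period 0)·Q(Period 0) = 3450.79×9 + 82.98×28 = 31057.11 + 2323.44 = 33380.55
Index = 47477.51 / 33380.55 × 100 = 142.2311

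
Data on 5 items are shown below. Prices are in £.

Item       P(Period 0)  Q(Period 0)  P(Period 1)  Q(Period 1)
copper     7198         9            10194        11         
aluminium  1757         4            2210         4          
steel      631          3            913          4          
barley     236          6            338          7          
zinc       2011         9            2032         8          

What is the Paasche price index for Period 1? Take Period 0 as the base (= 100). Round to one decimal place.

Paasche price index uses current-period quantities as weights.
ΣP(Period 1)·Q(Period 1) = 10194×11 + 2210×4 + 913×4 + 338×7 + 2032×8 = 112134 + 8840 + 3652 + 2366 + 16256 = 143248
ΣP(Period 0)·Q(Period 1) = 7198×11 + 1757×4 + 631×4 + 236×7 + 2011×8 = 79178 + 7028 + 2524 + 1652 + 16088 = 106470
Index = 143248 / 106470 × 100 = 134.5431

134.5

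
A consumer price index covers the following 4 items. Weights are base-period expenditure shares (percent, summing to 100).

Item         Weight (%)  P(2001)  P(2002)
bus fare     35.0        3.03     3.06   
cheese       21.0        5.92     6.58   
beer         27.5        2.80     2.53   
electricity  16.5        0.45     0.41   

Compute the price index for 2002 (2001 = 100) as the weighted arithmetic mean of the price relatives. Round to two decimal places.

98.57

bus fare: 35.0 × (3.06/3.03) = 35.0 × 1.009901 = 35.3465
cheese: 21.0 × (6.58/5.92) = 21.0 × 1.111486 = 23.3412
beer: 27.5 × (2.53/2.80) = 27.5 × 0.903571 = 24.8482
electricity: 16.5 × (0.41/0.45) = 16.5 × 0.911111 = 15.0333
Index = Σ wᵢ·(p₁ᵢ/p₀ᵢ) = 35.3465 + 23.3412 + 24.8482 + 15.0333 = 98.5693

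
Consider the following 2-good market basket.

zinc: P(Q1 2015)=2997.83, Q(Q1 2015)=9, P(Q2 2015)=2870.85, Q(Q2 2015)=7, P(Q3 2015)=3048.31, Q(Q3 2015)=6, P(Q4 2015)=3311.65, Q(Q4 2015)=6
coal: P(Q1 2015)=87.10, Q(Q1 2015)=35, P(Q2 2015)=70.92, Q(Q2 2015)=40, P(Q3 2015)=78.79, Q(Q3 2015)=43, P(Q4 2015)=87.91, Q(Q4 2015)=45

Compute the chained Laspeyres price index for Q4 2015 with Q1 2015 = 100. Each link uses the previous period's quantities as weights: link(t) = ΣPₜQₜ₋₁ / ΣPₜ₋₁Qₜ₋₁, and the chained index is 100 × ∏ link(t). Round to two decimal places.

Link Q1 2015→Q2 2015:
ΣP(Q2 2015)Q(Q1 2015) = 2870.85×9 + 70.92×35 = 25837.65 + 2482.2 = 28319.85
ΣP(Q1 2015)Q(Q1 2015) = 2997.83×9 + 87.10×35 = 26980.47 + 3048.5 = 30028.97
link = 28319.85/30028.97 = 0.943084
Link Q2 2015→Q3 2015:
ΣP(Q3 2015)Q(Q2 2015) = 3048.31×7 + 78.79×40 = 21338.17 + 3151.6 = 24489.77
ΣP(Q2 2015)Q(Q2 2015) = 2870.85×7 + 70.92×40 = 20095.95 + 2836.8 = 22932.75
link = 24489.77/22932.75 = 1.067895
Link Q3 2015→Q4 2015:
ΣP(Q4 2015)Q(Q3 2015) = 3311.65×6 + 87.91×43 = 19869.9 + 3780.13 = 23650.03
ΣP(Q3 2015)Q(Q3 2015) = 3048.31×6 + 78.79×43 = 18289.86 + 3387.97 = 21677.83
link = 23650.03/21677.83 = 1.090978
Chained index = 100 × 0.943084 × 1.067895 × 1.090978 = 109.8740

109.87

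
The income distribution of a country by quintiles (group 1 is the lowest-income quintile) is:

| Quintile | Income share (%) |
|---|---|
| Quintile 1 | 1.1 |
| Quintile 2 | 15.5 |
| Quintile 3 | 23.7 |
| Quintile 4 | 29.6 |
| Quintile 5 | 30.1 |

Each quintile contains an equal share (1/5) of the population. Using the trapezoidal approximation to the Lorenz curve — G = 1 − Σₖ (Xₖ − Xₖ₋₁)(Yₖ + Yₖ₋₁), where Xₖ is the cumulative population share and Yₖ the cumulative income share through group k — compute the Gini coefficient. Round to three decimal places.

Cumulative income shares Yₖ: 0.0110, 0.1660, 0.4030, 0.6990, 1.0000
Σ (Xₖ−Xₖ₋₁)(Yₖ+Yₖ₋₁) = (1/5)(0.0110+0.0000) + (1/5)(0.1660+0.0110) + (1/5)(0.4030+0.1660) + (1/5)(0.6990+0.4030) + (1/5)(1.0000+0.6990)
  = 0.0022 + 0.0354 + 0.1138 + 0.2204 + 0.3398 = 0.7116
G = 1 − 0.7116 = 0.2884

0.288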